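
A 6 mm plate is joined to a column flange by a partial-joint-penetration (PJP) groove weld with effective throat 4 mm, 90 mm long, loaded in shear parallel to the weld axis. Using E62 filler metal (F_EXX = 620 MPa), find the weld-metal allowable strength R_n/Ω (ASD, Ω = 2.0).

Effective throat (given) t_e = 4 mm.
A_we = 4 × 90 = 360 mm².
F_nw = 0.6 F_EXX = 372 MPa.
R_n/Ω = (372 × 360) / 2.0 × 10⁻³ = 66.96 kN.

R_n/Ω ≈ 67 kN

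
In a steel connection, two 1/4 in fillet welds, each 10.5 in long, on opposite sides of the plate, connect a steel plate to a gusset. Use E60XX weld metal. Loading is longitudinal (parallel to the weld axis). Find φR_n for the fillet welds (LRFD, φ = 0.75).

E60XX → F_EXX = 60 ksi.
Effective throat t_e = 0.707 × 0.25 = 0.1767 in.
Total length L = 21 in; A_we = 0.1767 × 21 = 3.712 in².
F_nw = 0.6 F_EXX = 0.6 × 60 = 36 ksi.
φR_n = 0.75 × 36 × 3.712 = 100.2 kips.

φR_n ≈ 100 kips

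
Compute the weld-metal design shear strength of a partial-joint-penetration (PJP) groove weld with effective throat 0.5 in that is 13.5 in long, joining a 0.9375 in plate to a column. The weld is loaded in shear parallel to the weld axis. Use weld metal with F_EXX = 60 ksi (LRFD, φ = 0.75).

φR_n ≈ 182 kip

Effective throat (given) t_e = 0.5 in.
A_we = 0.5 × 13.5 = 6.75 in².
F_nw = 0.6 F_EXX = 36 ksi.
φR_n = 0.75 × 36 × 6.75 = 182.2 kip.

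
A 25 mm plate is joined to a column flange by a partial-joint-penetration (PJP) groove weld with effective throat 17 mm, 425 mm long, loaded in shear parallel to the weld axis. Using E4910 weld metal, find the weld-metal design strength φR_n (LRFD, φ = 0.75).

E49XX → F_EXX = 490 MPa.
Effective throat (given) t_e = 17 mm.
A_we = 17 × 425 = 7225 mm².
F_nw = 0.6 F_EXX = 294 MPa.
φR_n = 0.75 × 294 × 7225 × 10⁻³ = 1593 kN.

φR_n ≈ 1590 kN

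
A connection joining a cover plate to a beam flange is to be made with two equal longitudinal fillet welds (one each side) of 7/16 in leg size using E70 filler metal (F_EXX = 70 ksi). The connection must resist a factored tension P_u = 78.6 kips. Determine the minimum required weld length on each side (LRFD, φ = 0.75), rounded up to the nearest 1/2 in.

Throat t_e = 0.707 × 0.4375 = 0.3093 in.
φr_n = 0.75 × 0.6 × 70 × 0.3093 = 9.743 kips/in.
L_req = P_u / φr_n = 78.6 / 9.743 = 8.067 in total.
Per side: 8.067 / 2 = 4.034 in.
Round up → use L = 4.5 in on each side.

L = 4.5 in on each side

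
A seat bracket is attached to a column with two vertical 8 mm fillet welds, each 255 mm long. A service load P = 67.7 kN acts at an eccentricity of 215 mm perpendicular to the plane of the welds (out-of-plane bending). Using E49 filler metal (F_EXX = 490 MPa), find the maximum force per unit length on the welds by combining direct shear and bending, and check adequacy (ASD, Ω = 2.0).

f_max ≈ 685 N/mm; adequate

L_w = 2 × 255 = 510 mm; section modulus (unit throat) S = 2 × L²/6 = 21680 mm².
Direct shear f_v = P/L_w = 67.7×10³/510 = 132.7 N/mm.
Moment M = P × e = 67.7×10³ × 215 = 14556000 N·mm; bending f_b = M/S = 671.5 N/mm.
f_max = √(f_v² + f_b²) = √(132.7² + 671.5²) = 684.5 N/mm.
r_n/Ω = (1/2.0) × 0.6 × 490 × (0.707 × 8) = 831.4 N/mm → adequate.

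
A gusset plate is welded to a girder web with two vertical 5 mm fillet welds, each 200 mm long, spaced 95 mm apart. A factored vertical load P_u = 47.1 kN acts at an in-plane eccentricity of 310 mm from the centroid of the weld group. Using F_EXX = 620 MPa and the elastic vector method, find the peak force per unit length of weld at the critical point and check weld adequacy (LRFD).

Total weld length L_w = 400 mm. Treat welds as unit-width lines.
Polar moment about centroid: J = 2[d³/12 + d(b/2)²] = 2[200³/12 + 200×47.5²] = 2236000 mm³.
Direct shear f_v = P/L_w = 47.1×10³ / 400 = 117.8 N/mm (vertical).
Torsion M = P·e = 47.1×10³ × 310 = 14601000 N·mm.
Critical point at (x, y) = (47.5, 100) from centroid. f_tx = M·y/J = 653 N/mm; f_ty = M·x/J = 310.2 N/mm.
Resultant f_max = √[f_tx² + (f_v + f_ty)²] = √[653² + (117.8 + 310.2)²] = 780.8 N/mm.
Capacity per unit length: φr_n = 0.75 × 0.6 × 620 × (0.707 × 5) = 986.3 N/mm.
780.8 ≤ 986.3 → adequate.

f_max ≈ 781 N/mm; adequate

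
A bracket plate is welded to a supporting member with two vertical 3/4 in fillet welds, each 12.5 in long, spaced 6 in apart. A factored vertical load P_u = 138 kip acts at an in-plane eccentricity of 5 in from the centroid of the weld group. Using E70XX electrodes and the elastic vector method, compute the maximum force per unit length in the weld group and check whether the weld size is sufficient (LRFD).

f_max ≈ 12.1 kip/in; adequate

E70XX → F_EXX = 70 ksi.
Total weld length L_w = 25 in. Treat welds as unit-width lines.
Polar moment about centroid: J = 2[d³/12 + d(b/2)²] = 2[12.5³/12 + 12.5×3²] = 550.5 in³.
Direct shear f_v = P/L_w = 138 / 25 = 5.52 kip/in (vertical).
Torsion M = P·e = 138 × 5 = 690 kip·in.
Critical point at (x, y) = (3, 6.25) from centroid. f_tx = M·y/J = 7.833 kip/in; f_ty = M·x/J = 3.76 kip/in.
Resultant f_max = √[f_tx² + (f_v + f_ty)²] = √[7.833² + (5.52 + 3.76)²] = 12.14 kip/in.
Capacity per unit length: φr_n = 0.75 × 0.6 × 70 × (0.707 × 0.75) = 16.7 kip/in.
12.14 ≤ 16.7 → adequate.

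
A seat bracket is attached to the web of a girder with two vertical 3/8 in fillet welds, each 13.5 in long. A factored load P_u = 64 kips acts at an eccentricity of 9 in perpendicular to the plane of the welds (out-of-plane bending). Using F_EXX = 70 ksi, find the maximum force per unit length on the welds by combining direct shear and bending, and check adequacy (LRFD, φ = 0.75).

f_max ≈ 9.77 kip/in; NOT adequate

L_w = 2 × 13.5 = 27 in; section modulus (unit throat) S = 2 × L²/6 = 60.75 in².
Direct shear f_v = P/L_w = 64/27 = 2.37 kip/in.
Moment M = P × e = 64 × 9 = 576 kip·in; bending f_b = M/S = 9.481 kip/in.
f_max = √(f_v² + f_b²) = √(2.37² + 9.481²) = 9.773 kip/in.
φr_n = 0.75 × 0.6 × 70 × (0.707 × 0.375) = 8.351 kip/in → NOT adequate.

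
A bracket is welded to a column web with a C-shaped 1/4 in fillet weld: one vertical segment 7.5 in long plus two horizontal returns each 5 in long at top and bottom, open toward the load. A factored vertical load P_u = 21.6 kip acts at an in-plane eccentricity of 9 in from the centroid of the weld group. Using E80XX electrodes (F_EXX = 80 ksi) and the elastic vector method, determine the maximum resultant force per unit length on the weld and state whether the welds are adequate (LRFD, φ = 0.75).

f_max ≈ 5.43 kip/in; adequate

Total weld length L_w = 17.5 in. Treat welds as unit-width lines.
Centroid: x̄ = 2×5×2.5 / 17.5 = 1.429 in from the vertical weld.
Polar moment about centroid: J = I_x + I_y = [7.5³/12 + 2×5×3.75²] + [7.5×1.429² + 2(5³/12 + 5×1.071²)] = 223.4 in³.
Direct shear f_v = P/L_w = 21.6 / 17.5 = 1.234 kip/in (vertical).
Torsion M = P·e = 21.6 × 9 = 194.4 kip·in.
Critical point at (x, y) = (3.571, 3.75) from centroid. f_tx = M·y/J = 3.263 kip/in; f_ty = M·x/J = 3.108 kip/in.
Resultant f_max = √[f_tx² + (f_v + f_ty)²] = √[3.263² + (1.234 + 3.108)²] = 5.432 kip/in.
Capacity per unit length: φr_n = 0.75 × 0.6 × 80 × (0.707 × 0.25) = 6.363 kip/in.
5.432 ≤ 6.363 → adequate.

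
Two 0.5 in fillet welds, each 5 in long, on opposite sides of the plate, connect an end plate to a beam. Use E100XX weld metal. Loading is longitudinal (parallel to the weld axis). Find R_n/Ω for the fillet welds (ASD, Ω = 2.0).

R_n/Ω ≈ 106 kips

E100XX → F_EXX = 100 ksi.
Effective throat t_e = 0.707 × 0.5 = 0.3535 in.
Total length L = 10 in; A_we = 0.3535 × 10 = 3.535 in².
F_nw = 0.6 F_EXX = 0.6 × 100 = 60 ksi.
R_n = 60 × 3.535 = 212.1 kips; R_n/Ω = 212.1/2.0 = 106 kips.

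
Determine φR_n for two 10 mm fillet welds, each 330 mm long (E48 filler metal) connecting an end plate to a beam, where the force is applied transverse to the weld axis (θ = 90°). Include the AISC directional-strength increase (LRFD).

E48XX → F_EXX = 480 MPa.
t_e = 0.707 × 10 = 7.07 mm; A_we = 7.07 × 660 = 4666 mm².
Directional factor: 1.0 + 0.5 sin^1.5(90°) = 1.5.
F_nw = 0.6 × 480 × 1.5 = 432 MPa.
φR_n = 0.75 × 432 × 4666 × 10⁻³ = 1512 kN.

φR_n ≈ 1510 kN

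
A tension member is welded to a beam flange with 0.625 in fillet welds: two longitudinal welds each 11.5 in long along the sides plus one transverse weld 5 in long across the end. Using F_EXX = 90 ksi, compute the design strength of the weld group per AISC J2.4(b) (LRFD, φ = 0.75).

t_e = 0.707 × 0.625 = 0.4419 in.
R_nwl = 0.6 × 90 × 0.4419 × 23 = 548.8 kips (longitudinal, 2 welds).
R_nwt = 0.6 × 90 × 0.4419 × 5 = 119.3 kips (transverse, base value).
(i) R_nwl + R_nwt = 668.1 kips; (ii) 0.85 R_nwl + 1.5 R_nwt = 645.4 kips.
R_n = max = 668.1 kips [governs: (i)]; φR_n = 501.1 kips.

φR_n ≈ 501 kips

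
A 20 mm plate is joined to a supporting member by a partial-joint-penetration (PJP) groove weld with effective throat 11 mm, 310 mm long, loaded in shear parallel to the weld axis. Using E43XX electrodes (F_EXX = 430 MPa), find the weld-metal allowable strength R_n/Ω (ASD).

Effective throat (given) t_e = 11 mm.
A_we = 11 × 310 = 3410 mm².
F_nw = 0.6 F_EXX = 258 MPa.
R_n/Ω = (258 × 3410) / 2.0 × 10⁻³ = 439.9 kN.

R_n/Ω ≈ 440 kN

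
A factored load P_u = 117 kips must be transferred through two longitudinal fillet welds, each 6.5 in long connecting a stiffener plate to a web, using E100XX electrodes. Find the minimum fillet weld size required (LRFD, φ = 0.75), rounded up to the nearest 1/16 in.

w = 5/16 in

E100XX → F_EXX = 100 ksi.
Total weld length L = 13 in.
Required throat t_e = P_u / (φ × 0.6 F_EXX × L) = 117 / (0.75 × 0.6 × 100 × 13) = 0.2 in.
Required leg w = t_e / 0.707 = 0.2829 in → use 5/16 in.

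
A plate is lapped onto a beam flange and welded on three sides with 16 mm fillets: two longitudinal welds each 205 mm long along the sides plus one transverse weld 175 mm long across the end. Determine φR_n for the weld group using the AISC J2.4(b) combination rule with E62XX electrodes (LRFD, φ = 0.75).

E62XX → F_EXX = 620 MPa.
t_e = 0.707 × 16 = 11.31 mm.
R_nwl = 0.6 × 620 × 11.31 × 410 × 10⁻³ = 1725 kN (longitudinal, 2 welds).
R_nwt = 0.6 × 620 × 11.31 × 175 × 10⁻³ = 736.4 kN (transverse, base value).
(i) R_nwl + R_nwt = 2462 kN; (ii) 0.85 R_nwl + 1.5 R_nwt = 2571 kN.
R_n = max = 2571 kN [governs: (ii)]; φR_n = 1928 kN.

φR_n ≈ 1930 kN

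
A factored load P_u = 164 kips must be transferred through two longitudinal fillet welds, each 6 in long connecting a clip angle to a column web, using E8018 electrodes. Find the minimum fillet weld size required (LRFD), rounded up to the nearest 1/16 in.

E80XX → F_EXX = 80 ksi.
Total weld length L = 12 in.
Required throat t_e = P_u / (φ × 0.6 F_EXX × L) = 164 / (0.75 × 0.6 × 80 × 12) = 0.3796 in.
Required leg w = t_e / 0.707 = 0.537 in → use 9/16 in.

w = 9/16 in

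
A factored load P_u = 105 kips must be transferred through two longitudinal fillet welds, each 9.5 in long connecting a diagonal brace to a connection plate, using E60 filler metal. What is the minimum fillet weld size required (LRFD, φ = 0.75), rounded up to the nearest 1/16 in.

E60XX → F_EXX = 60 ksi.
Total weld length L = 19 in.
Required throat t_e = P_u / (φ × 0.6 F_EXX × L) = 105 / (0.75 × 0.6 × 60 × 19) = 0.2047 in.
Required leg w = t_e / 0.707 = 0.2895 in → use 5/16 in.

w = 5/16 in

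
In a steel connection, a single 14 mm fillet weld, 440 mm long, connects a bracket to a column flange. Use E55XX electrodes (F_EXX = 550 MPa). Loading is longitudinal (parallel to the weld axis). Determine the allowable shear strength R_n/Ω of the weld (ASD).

R_n/Ω ≈ 719 kN

Effective throat t_e = 0.707 × 14 = 9.898 mm.
Total length L = 440 mm; A_we = 9.898 × 440 = 4355 mm².
F_nw = 0.6 F_EXX = 0.6 × 550 = 330 MPa.
R_n = 330 × 4355 × 10⁻³ = 1437 kN; R_n/Ω = 1437/2.0 = 718.6 kN.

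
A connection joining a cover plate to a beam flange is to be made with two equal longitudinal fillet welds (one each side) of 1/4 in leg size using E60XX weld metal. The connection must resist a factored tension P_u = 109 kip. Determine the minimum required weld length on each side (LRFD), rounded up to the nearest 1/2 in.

L = 11.5 in on each side

E60XX → F_EXX = 60 ksi.
Throat t_e = 0.707 × 0.25 = 0.1767 in.
φr_n = 0.75 × 0.6 × 60 × 0.1767 = 4.772 kip/in.
L_req = P_u / φr_n = 109 / 4.772 = 22.84 in total.
Per side: 22.84 / 2 = 11.42 in.
Round up → use L = 11.5 in on each side.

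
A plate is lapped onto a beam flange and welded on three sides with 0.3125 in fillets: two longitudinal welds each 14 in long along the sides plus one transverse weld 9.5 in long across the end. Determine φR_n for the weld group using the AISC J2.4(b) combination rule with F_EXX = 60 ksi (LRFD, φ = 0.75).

φR_n ≈ 227 kip

t_e = 0.707 × 0.3125 = 0.2209 in.
R_nwl = 0.6 × 60 × 0.2209 × 28 = 222.7 kip (longitudinal, 2 welds).
R_nwt = 0.6 × 60 × 0.2209 × 9.5 = 75.56 kip (transverse, base value).
(i) R_nwl + R_nwt = 298.3 kip; (ii) 0.85 R_nwl + 1.5 R_nwt = 302.6 kip.
R_n = max = 302.6 kip [governs: (ii)]; φR_n = 227 kip.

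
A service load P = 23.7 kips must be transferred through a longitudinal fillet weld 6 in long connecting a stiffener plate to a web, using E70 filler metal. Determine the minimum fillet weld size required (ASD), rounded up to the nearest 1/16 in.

w = 5/16 in

E70XX → F_EXX = 70 ksi.
Total weld length L = 6 in.
Required throat t_e = P × Ω / (0.6 F_EXX × L) = 23.7 × 2.0 / (0.6 × 70 × 6) = 0.1881 in.
Required leg w = t_e / 0.707 = 0.266 in → use 5/16 in.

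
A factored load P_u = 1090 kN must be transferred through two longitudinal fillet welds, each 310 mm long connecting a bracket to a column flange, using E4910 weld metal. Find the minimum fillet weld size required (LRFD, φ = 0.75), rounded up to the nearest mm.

E49XX → F_EXX = 490 MPa.
Total weld length L = 620 mm.
Required throat t_e = P_u / (φ × 0.6 F_EXX × L) = 1090 / (0.75 × 0.6 × 490 × 620 × 10⁻³) = 7.973 mm.
Required leg w = t_e / 0.707 = 11.28 mm → use 12 mm.

w = 12 mm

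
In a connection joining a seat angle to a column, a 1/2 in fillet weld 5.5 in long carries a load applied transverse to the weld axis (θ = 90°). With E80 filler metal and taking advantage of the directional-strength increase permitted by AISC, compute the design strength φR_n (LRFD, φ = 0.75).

E80XX → F_EXX = 80 ksi.
t_e = 0.707 × 0.5 = 0.3535 in; A_we = 0.3535 × 5.5 = 1.944 in².
Directional factor: 1.0 + 0.5 sin^1.5(90°) = 1.5.
F_nw = 0.6 × 80 × 1.5 = 72 ksi.
φR_n = 0.75 × 72 × 1.944 = 105 kips.

φR_n ≈ 105 kips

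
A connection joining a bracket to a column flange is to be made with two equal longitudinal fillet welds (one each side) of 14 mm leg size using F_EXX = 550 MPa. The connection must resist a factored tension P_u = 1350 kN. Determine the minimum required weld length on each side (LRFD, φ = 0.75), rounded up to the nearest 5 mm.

Throat t_e = 0.707 × 14 = 9.898 mm.
φr_n = 0.75 × 0.6 × 550 × 9.898 × 10⁻³ = 2.45 kN/mm.
L_req = P_u / φr_n = 1350 / 2.45 = 551.1 mm total.
Per side: 551.1 / 2 = 275.5 mm.
Round up → use L = 280 mm on each side.

L = 280 mm on each side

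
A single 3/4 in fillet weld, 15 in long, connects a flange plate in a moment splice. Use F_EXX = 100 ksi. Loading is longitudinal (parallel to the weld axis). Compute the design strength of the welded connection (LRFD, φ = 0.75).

φR_n ≈ 358 kips

Effective throat t_e = 0.707 × 0.75 = 0.5302 in.
Total length L = 15 in; A_we = 0.5302 × 15 = 7.954 in².
F_nw = 0.6 F_EXX = 0.6 × 100 = 60 ksi.
φR_n = 0.75 × 60 × 7.954 = 357.9 kips.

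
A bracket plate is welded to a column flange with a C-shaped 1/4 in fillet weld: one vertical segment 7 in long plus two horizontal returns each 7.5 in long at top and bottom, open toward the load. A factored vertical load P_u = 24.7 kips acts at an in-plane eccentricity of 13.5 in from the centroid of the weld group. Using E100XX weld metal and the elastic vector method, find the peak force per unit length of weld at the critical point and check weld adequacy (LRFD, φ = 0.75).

E100XX → F_EXX = 100 ksi.
Total weld length L_w = 22 in. Treat welds as unit-width lines.
Centroid: x̄ = 2×7.5×3.75 / 22 = 2.557 in from the vertical weld.
Polar moment about centroid: J = I_x + I_y = [7³/12 + 2×7.5×3.5²] + [7×2.557² + 2(7.5³/12 + 7.5×1.193²)] = 349.8 in³.
Direct shear f_v = P/L_w = 24.7 / 22 = 1.123 kip/in (vertical).
Torsion M = P·e = 24.7 × 13.5 = 333.45 kip·in.
Critical point at (x, y) = (4.943, 3.5) from centroid. f_tx = M·y/J = 3.337 kip/in; f_ty = M·x/J = 4.713 kip/in.
Resultant f_max = √[f_tx² + (f_v + f_ty)²] = √[3.337² + (1.123 + 4.713)²] = 6.722 kip/in.
Capacity per unit length: φr_n = 0.75 × 0.6 × 100 × (0.707 × 0.25) = 7.954 kip/in.
6.722 ≤ 7.954 → adequate.

f_max ≈ 6.72 kip/in; adequate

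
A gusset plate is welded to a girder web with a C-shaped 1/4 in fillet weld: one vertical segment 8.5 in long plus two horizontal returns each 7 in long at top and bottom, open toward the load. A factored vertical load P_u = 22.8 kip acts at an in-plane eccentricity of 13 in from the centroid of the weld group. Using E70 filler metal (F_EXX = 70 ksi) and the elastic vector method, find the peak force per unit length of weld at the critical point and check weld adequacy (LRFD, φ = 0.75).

Total weld length L_w = 22.5 in. Treat welds as unit-width lines.
Centroid: x̄ = 2×7×3.5 / 22.5 = 2.178 in from the vertical weld.
Polar moment about centroid: J = I_x + I_y = [8.5³/12 + 2×7×4.25²] + [8.5×2.178² + 2(7³/12 + 7×1.322²)] = 426 in³.
Direct shear f_v = P/L_w = 22.8 / 22.5 = 1.013 kip/in (vertical).
Torsion M = P·e = 22.8 × 13 = 296.4 kip·in.
Critical point at (x, y) = (4.822, 4.25) from centroid. f_tx = M·y/J = 2.957 kip/in; f_ty = M·x/J = 3.355 kip/in.
Resultant f_max = √[f_tx² + (f_v + f_ty)²] = √[2.957² + (1.013 + 3.355)²] = 5.275 kip/in.
Capacity per unit length: φr_n = 0.75 × 0.6 × 70 × (0.707 × 0.25) = 5.568 kip/in.
5.275 ≤ 5.568 → adequate.

f_max ≈ 5.28 kip/in; adequate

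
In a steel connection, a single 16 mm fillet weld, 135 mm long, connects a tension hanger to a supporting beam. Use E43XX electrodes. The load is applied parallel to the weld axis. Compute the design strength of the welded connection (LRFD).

E43XX → F_EXX = 430 MPa.
Effective throat t_e = 0.707 × 16 = 11.31 mm.
Total length L = 135 mm; A_we = 11.31 × 135 = 1527 mm².
F_nw = 0.6 F_EXX = 0.6 × 430 = 258 MPa.
φR_n = 0.75 × 258 × 1527 × 10⁻³ = 295.5 kN.

φR_n ≈ 295 kN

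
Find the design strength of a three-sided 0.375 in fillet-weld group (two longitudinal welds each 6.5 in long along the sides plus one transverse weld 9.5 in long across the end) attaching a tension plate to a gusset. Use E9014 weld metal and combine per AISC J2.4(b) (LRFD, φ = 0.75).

E90XX → F_EXX = 90 ksi.
t_e = 0.707 × 0.375 = 0.2651 in.
R_nwl = 0.6 × 90 × 0.2651 × 13 = 186.1 kip (longitudinal, 2 welds).
R_nwt = 0.6 × 90 × 0.2651 × 9.5 = 136 kip (transverse, base value).
(i) R_nwl + R_nwt = 322.1 kip; (ii) 0.85 R_nwl + 1.5 R_nwt = 362.2 kip.
R_n = max = 362.2 kip [governs: (ii)]; φR_n = 271.7 kip.

φR_n ≈ 272 kip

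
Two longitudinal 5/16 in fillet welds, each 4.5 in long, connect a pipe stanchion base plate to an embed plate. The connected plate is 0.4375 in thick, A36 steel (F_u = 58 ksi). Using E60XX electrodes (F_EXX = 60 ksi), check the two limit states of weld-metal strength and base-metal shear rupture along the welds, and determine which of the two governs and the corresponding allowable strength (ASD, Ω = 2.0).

t_e = 0.707 × 0.3125 = 0.2209 in; L = 9 in.
Weld metal: R_n/Ω = (1/2.0) × 0.6 × 60 × 0.2209 × 9 = 35.79 kip.
Base metal (shear rupture): R_n/Ω = (1/2.0) × 0.6 × 58 × 0.4375 × 9 = 68.51 kip.
Governing: weld metal.

R_n/Ω ≈ 35.8 kip (weld metal governs)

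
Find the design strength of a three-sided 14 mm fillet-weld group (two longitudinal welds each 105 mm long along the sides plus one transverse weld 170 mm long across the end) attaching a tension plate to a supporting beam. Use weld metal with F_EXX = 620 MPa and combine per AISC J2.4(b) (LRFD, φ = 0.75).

φR_n ≈ 1200 kN

t_e = 0.707 × 14 = 9.898 mm.
R_nwl = 0.6 × 620 × 9.898 × 210 × 10⁻³ = 773.2 kN (longitudinal, 2 welds).
R_nwt = 0.6 × 620 × 9.898 × 170 × 10⁻³ = 625.9 kN (transverse, base value).
(i) R_nwl + R_nwt = 1399 kN; (ii) 0.85 R_nwl + 1.5 R_nwt = 1596 kN.
R_n = max = 1596 kN [governs: (ii)]; φR_n = 1197 kN.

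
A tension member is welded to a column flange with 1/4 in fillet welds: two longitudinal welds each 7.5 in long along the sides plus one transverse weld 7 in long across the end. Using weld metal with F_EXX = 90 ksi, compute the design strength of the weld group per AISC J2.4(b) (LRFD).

φR_n ≈ 166 kip

t_e = 0.707 × 0.25 = 0.1767 in.
R_nwl = 0.6 × 90 × 0.1767 × 15 = 143.2 kip (longitudinal, 2 welds).
R_nwt = 0.6 × 90 × 0.1767 × 7 = 66.81 kip (transverse, base value).
(i) R_nwl + R_nwt = 210 kip; (ii) 0.85 R_nwl + 1.5 R_nwt = 221.9 kip.
R_n = max = 221.9 kip [governs: (ii)]; φR_n = 166.4 kip.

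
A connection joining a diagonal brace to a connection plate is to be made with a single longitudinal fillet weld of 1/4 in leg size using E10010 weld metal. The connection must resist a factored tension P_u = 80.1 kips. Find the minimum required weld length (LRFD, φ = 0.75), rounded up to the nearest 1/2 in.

L = 10.5 in

E100XX → F_EXX = 100 ksi.
Throat t_e = 0.707 × 0.25 = 0.1767 in.
φr_n = 0.75 × 0.6 × 100 × 0.1767 = 7.954 kips/in.
L_req = P_u / φr_n = 80.1 / 7.954 = 10.07 in total.
Round up → use L = 10.5 in.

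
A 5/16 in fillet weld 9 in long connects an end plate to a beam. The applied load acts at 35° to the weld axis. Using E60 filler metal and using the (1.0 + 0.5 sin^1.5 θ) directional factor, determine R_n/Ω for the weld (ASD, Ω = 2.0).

E60XX → F_EXX = 60 ksi.
t_e = 0.707 × 0.3125 = 0.2209 in; A_we = 0.2209 × 9 = 1.988 in².
Directional factor: 1.0 + 0.5 sin^1.5(35°) = 1.217.
F_nw = 0.6 × 60 × 1.217 = 43.82 ksi.
R_n/Ω = (43.82 × 1.988) / 2.0 = 43.57 kip.

R_n/Ω ≈ 43.6 kip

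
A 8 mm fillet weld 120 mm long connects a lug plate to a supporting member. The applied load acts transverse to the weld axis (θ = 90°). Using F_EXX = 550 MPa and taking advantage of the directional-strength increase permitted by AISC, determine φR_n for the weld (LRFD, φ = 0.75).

φR_n ≈ 252 kN

t_e = 0.707 × 8 = 5.656 mm; A_we = 5.656 × 120 = 678.7 mm².
Directional factor: 1.0 + 0.5 sin^1.5(90°) = 1.5.
F_nw = 0.6 × 550 × 1.5 = 495 MPa.
φR_n = 0.75 × 495 × 678.7 × 10⁻³ = 252 kN.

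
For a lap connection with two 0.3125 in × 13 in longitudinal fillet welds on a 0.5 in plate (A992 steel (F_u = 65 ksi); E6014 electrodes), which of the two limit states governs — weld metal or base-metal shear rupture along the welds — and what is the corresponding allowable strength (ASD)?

R_n/Ω ≈ 103 kips (weld metal governs)

E60XX → F_EXX = 60 ksi.
t_e = 0.707 × 0.3125 = 0.2209 in; L = 26 in.
Weld metal: R_n/Ω = (1/2.0) × 0.6 × 60 × 0.2209 × 26 = 103.4 kips.
Base metal (shear rupture): R_n/Ω = (1/2.0) × 0.6 × 65 × 0.5 × 26 = 253.5 kips.
Governing: weld metal.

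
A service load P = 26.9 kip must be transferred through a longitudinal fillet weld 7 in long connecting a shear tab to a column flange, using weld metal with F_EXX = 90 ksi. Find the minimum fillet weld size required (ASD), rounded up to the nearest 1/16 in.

Total weld length L = 7 in.
Required throat t_e = P × Ω / (0.6 F_EXX × L) = 26.9 × 2.0 / (0.6 × 90 × 7) = 0.1423 in.
Required leg w = t_e / 0.707 = 0.2013 in → use 1/4 in.

w = 1/4 in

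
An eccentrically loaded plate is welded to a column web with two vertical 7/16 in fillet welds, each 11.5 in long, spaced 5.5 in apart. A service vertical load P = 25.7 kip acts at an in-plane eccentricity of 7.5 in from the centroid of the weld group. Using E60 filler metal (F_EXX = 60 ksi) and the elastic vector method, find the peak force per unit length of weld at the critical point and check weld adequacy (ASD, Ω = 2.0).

Total weld length L_w = 23 in. Treat welds as unit-width lines.
Polar moment about centroid: J = 2[d³/12 + d(b/2)²] = 2[11.5³/12 + 11.5×2.75²] = 427.4 in³.
Direct shear f_v = P/L_w = 25.7 / 23 = 1.117 kip/in (vertical).
Torsion M = P·e = 25.7 × 7.5 = 192.75 kip·in.
Critical point at (x, y) = (2.75, 5.75) from centroid. f_tx = M·y/J = 2.593 kip/in; f_ty = M·x/J = 1.24 kip/in.
Resultant f_max = √[f_tx² + (f_v + f_ty)²] = √[2.593² + (1.117 + 1.24)²] = 3.505 kip/in.
Capacity per unit length: r_n/Ω = (1/2.0) × 0.6 × 60 × (0.707 × 0.4375) = 5.568 kip/in.
3.505 ≤ 5.568 → adequate.

f_max ≈ 3.5 kip/in; adequate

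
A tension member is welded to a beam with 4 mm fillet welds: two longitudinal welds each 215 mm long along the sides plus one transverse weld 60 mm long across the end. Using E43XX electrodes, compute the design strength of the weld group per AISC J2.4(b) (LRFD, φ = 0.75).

φR_n ≈ 268 kN

E43XX → F_EXX = 430 MPa.
t_e = 0.707 × 4 = 2.828 mm.
R_nwl = 0.6 × 430 × 2.828 × 430 × 10⁻³ = 313.7 kN (longitudinal, 2 welds).
R_nwt = 0.6 × 430 × 2.828 × 60 × 10⁻³ = 43.78 kN (transverse, base value).
(i) R_nwl + R_nwt = 357.5 kN; (ii) 0.85 R_nwl + 1.5 R_nwt = 332.3 kN.
R_n = max = 357.5 kN [governs: (i)]; φR_n = 268.1 kN.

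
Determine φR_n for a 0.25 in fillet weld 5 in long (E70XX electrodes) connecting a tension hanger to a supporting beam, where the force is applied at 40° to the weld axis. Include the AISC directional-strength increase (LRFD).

φR_n ≈ 35 kip

E70XX → F_EXX = 70 ksi.
t_e = 0.707 × 0.25 = 0.1767 in; A_we = 0.1767 × 5 = 0.8837 in².
Directional factor: 1.0 + 0.5 sin^1.5(40°) = 1.258.
F_nw = 0.6 × 70 × 1.258 = 52.82 ksi.
φR_n = 0.75 × 52.82 × 0.8837 = 35.01 kip.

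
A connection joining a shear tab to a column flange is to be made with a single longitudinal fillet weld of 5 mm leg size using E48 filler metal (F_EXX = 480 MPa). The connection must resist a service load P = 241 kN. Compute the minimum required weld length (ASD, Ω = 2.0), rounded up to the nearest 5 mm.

Throat t_e = 0.707 × 5 = 3.535 mm.
r_n/Ω = (0.6 × 480 × 3.535) / 2.0 = 509 N/mm = 0.509 kN/mm.
L_req = P / (r_n/Ω) = 241 / 0.509 = 473.4 mm total.
Round up → use L = 475 mm.

L = 475 mm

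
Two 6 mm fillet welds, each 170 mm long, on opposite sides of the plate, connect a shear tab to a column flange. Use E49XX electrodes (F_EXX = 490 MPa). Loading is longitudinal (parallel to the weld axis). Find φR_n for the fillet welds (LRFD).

φR_n ≈ 318 kN

Effective throat t_e = 0.707 × 6 = 4.242 mm.
Total length L = 340 mm; A_we = 4.242 × 340 = 1442 mm².
F_nw = 0.6 F_EXX = 0.6 × 490 = 294 MPa.
φR_n = 0.75 × 294 × 1442 × 10⁻³ = 318 kN.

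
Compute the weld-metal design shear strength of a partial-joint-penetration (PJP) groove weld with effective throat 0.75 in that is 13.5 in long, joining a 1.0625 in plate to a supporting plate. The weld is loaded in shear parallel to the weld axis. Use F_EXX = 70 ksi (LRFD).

Effective throat (given) t_e = 0.75 in.
A_we = 0.75 × 13.5 = 10.12 in².
F_nw = 0.6 F_EXX = 42 ksi.
φR_n = 0.75 × 42 × 10.12 = 318.9 kips.

φR_n ≈ 319 kips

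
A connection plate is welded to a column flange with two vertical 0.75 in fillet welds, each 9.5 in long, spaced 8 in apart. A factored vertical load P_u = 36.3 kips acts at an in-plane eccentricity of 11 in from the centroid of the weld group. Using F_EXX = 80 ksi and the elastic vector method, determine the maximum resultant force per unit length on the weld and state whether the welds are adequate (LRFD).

f_max ≈ 6.93 kip/in; adequate

Total weld length L_w = 19 in. Treat welds as unit-width lines.
Polar moment about centroid: J = 2[d³/12 + d(b/2)²] = 2[9.5³/12 + 9.5×4²] = 446.9 in³.
Direct shear f_v = P/L_w = 36.3 / 19 = 1.911 kip/in (vertical).
Torsion M = P·e = 36.3 × 11 = 399.3 kip·in.
Critical point at (x, y) = (4, 4.75) from centroid. f_tx = M·y/J = 4.244 kip/in; f_ty = M·x/J = 3.574 kip/in.
Resultant f_max = √[f_tx² + (f_v + f_ty)²] = √[4.244² + (1.911 + 3.574)²] = 6.935 kip/in.
Capacity per unit length: φr_n = 0.75 × 0.6 × 80 × (0.707 × 0.75) = 19.09 kip/in.
6.935 ≤ 19.09 → adequate.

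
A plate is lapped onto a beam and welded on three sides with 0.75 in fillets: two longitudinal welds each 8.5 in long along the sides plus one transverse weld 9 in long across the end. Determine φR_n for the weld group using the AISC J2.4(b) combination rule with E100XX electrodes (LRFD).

E100XX → F_EXX = 100 ksi.
t_e = 0.707 × 0.75 = 0.5302 in.
R_nwl = 0.6 × 100 × 0.5302 × 17 = 540.9 kips (longitudinal, 2 welds).
R_nwt = 0.6 × 100 × 0.5302 × 9 = 286.3 kips (transverse, base value).
(i) R_nwl + R_nwt = 827.2 kips; (ii) 0.85 R_nwl + 1.5 R_nwt = 889.2 kips.
R_n = max = 889.2 kips [governs: (ii)]; φR_n = 666.9 kips.

φR_n ≈ 667 kips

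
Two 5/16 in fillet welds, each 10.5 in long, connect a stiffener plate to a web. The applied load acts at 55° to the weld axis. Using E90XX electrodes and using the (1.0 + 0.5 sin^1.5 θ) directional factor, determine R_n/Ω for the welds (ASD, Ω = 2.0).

E90XX → F_EXX = 90 ksi.
t_e = 0.707 × 0.3125 = 0.2209 in; A_we = 0.2209 × 21 = 4.64 in².
Directional factor: 1.0 + 0.5 sin^1.5(55°) = 1.371.
F_nw = 0.6 × 90 × 1.371 = 74.02 ksi.
R_n/Ω = (74.02 × 4.64) / 2.0 = 171.7 kips.

R_n/Ω ≈ 172 kips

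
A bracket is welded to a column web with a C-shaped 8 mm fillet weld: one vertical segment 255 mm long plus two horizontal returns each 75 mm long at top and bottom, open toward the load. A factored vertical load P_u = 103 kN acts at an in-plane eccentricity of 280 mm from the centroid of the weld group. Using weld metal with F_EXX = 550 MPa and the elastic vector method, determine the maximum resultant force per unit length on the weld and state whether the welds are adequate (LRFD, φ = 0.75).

f_max ≈ 1150 N/mm; adequate

Total weld length L_w = 405 mm. Treat welds as unit-width lines.
Centroid: x̄ = 2×75×37.5 / 405 = 13.89 mm from the vertical weld.
Polar moment about centroid: J = I_x + I_y = [255³/12 + 2×75×127.5²] + [255×13.89² + 2(75³/12 + 75×23.61²)] = 4023000 mm³.
Direct shear f_v = P/L_w = 103×10³ / 405 = 254.3 N/mm (vertical).
Torsion M = P·e = 103×10³ × 280 = 28840000 N·mm.
Critical point at (x, y) = (61.11, 127.5) from centroid. f_tx = M·y/J = 913.9 N/mm; f_ty = M·x/J = 438.1 N/mm.
Resultant f_max = √[f_tx² + (f_v + f_ty)²] = √[913.9² + (254.3 + 438.1)²] = 1147 N/mm.
Capacity per unit length: φr_n = 0.75 × 0.6 × 550 × (0.707 × 8) = 1400 N/mm.
1147 ≤ 1400 → adequate.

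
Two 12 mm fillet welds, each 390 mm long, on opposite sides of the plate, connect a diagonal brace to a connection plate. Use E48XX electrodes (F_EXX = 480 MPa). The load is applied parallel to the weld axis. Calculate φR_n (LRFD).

φR_n ≈ 1430 kN

Effective throat t_e = 0.707 × 12 = 8.484 mm.
Total length L = 780 mm; A_we = 8.484 × 780 = 6618 mm².
F_nw = 0.6 F_EXX = 0.6 × 480 = 288 MPa.
φR_n = 0.75 × 288 × 6618 × 10⁻³ = 1429 kN.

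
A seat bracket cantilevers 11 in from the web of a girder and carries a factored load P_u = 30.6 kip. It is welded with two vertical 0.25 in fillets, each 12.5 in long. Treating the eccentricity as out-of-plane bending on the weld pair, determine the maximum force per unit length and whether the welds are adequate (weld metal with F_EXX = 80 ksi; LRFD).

f_max ≈ 6.58 kip/in; NOT adequate

L_w = 2 × 12.5 = 25 in; section modulus (unit throat) S = 2 × L²/6 = 52.08 in².
Direct shear f_v = P/L_w = 30.6/25 = 1.224 kip/in.
Moment M = P × e = 30.6 × 11 = 336.6 kip·in; bending f_b = M/S = 6.463 kip/in.
f_max = √(f_v² + f_b²) = √(1.224² + 6.463²) = 6.578 kip/in.
φr_n = 0.75 × 0.6 × 80 × (0.707 × 0.25) = 6.363 kip/in → NOT adequate.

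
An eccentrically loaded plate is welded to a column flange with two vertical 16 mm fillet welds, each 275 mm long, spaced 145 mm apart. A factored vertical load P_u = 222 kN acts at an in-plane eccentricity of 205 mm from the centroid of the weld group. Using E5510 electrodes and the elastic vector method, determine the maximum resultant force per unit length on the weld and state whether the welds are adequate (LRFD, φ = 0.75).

f_max ≈ 1350 N/mm; adequate

E55XX → F_EXX = 550 MPa.
Total weld length L_w = 550 mm. Treat welds as unit-width lines.
Polar moment about centroid: J = 2[d³/12 + d(b/2)²] = 2[275³/12 + 275×72.5²] = 6357000 mm³.
Direct shear f_v = P/L_w = 222×10³ / 550 = 403.6 N/mm (vertical).
Torsion M = P·e = 222×10³ × 205 = 45510000 N·mm.
Critical point at (x, y) = (72.5, 137.5) from centroid. f_tx = M·y/J = 984.4 N/mm; f_ty = M·x/J = 519 N/mm.
Resultant f_max = √[f_tx² + (f_v + f_ty)²] = √[984.4² + (403.6 + 519)²] = 1349 N/mm.
Capacity per unit length: φr_n = 0.75 × 0.6 × 550 × (0.707 × 16) = 2800 N/mm.
1349 ≤ 2800 → adequate.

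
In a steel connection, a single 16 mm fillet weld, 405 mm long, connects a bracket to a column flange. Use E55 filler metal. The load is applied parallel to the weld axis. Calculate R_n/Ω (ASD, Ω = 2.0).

E55XX → F_EXX = 550 MPa.
Effective throat t_e = 0.707 × 16 = 11.31 mm.
Total length L = 405 mm; A_we = 11.31 × 405 = 4581 mm².
F_nw = 0.6 F_EXX = 0.6 × 550 = 330 MPa.
R_n = 330 × 4581 × 10⁻³ = 1512 kN; R_n/Ω = 1512/2.0 = 755.9 kN.

R_n/Ω ≈ 756 kN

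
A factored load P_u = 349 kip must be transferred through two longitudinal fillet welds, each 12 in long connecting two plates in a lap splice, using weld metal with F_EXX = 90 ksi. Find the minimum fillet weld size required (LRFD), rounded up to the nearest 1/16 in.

w = 9/16 in

Total weld length L = 24 in.
Required throat t_e = P_u / (φ × 0.6 F_EXX × L) = 349 / (0.75 × 0.6 × 90 × 24) = 0.3591 in.
Required leg w = t_e / 0.707 = 0.5079 in → use 9/16 in.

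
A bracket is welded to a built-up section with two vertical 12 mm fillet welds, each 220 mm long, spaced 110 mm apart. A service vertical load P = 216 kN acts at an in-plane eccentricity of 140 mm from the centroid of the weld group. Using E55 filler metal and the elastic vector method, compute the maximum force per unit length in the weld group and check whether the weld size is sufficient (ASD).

E55XX → F_EXX = 550 MPa.
Total weld length L_w = 440 mm. Treat welds as unit-width lines.
Polar moment about centroid: J = 2[d³/12 + d(b/2)²] = 2[220³/12 + 220×55²] = 3106000 mm³.
Direct shear f_v = P/L_w = 216×10³ / 440 = 490.9 N/mm (vertical).
Torsion M = P·e = 216×10³ × 140 = 30240000 N·mm.
Critical point at (x, y) = (55, 110) from centroid. f_tx = M·y/J = 1071 N/mm; f_ty = M·x/J = 535.5 N/mm.
Resultant f_max = √[f_tx² + (f_v + f_ty)²] = √[1071² + (490.9 + 535.5)²] = 1484 N/mm.
Capacity per unit length: r_n/Ω = (1/2.0) × 0.6 × 550 × (0.707 × 12) = 1400 N/mm.
1484 > 1400 → NOT adequate.

f_max ≈ 1480 N/mm; NOT adequate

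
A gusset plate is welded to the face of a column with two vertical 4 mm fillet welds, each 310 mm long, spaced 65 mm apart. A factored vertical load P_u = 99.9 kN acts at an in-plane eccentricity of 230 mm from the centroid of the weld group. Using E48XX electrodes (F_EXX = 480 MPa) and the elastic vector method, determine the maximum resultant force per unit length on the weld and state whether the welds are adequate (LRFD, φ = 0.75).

Total weld length L_w = 620 mm. Treat welds as unit-width lines.
Polar moment about centroid: J = 2[d³/12 + d(b/2)²] = 2[310³/12 + 310×32.5²] = 5620000 mm³.
Direct shear f_v = P/L_w = 99.9×10³ / 620 = 161.1 N/mm (vertical).
Torsion M = P·e = 99.9×10³ × 230 = 22977000 N·mm.
Critical point at (x, y) = (32.5, 155) from centroid. f_tx = M·y/J = 633.7 N/mm; f_ty = M·x/J = 132.9 N/mm.
Resultant f_max = √[f_tx² + (f_v + f_ty)²] = √[633.7² + (161.1 + 132.9)²] = 698.6 N/mm.
Capacity per unit length: φr_n = 0.75 × 0.6 × 480 × (0.707 × 4) = 610.8 N/mm.
698.6 > 610.8 → NOT adequate.

f_max ≈ 699 N/mm; NOT adequate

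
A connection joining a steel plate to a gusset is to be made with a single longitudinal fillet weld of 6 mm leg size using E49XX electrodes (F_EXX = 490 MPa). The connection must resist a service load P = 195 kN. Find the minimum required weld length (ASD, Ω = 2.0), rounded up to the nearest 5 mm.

L = 315 mm

Throat t_e = 0.707 × 6 = 4.242 mm.
r_n/Ω = (0.6 × 490 × 4.242) / 2.0 = 623.6 N/mm = 0.6236 kN/mm.
L_req = P / (r_n/Ω) = 195 / 0.6236 = 312.7 mm total.
Round up → use L = 315 mm.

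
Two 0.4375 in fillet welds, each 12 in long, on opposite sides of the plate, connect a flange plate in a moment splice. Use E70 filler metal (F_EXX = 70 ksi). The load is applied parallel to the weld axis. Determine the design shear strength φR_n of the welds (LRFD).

Effective throat t_e = 0.707 × 0.4375 = 0.3093 in.
Total length L = 24 in; A_we = 0.3093 × 24 = 7.423 in².
F_nw = 0.6 F_EXX = 0.6 × 70 = 42 ksi.
φR_n = 0.75 × 42 × 7.423 = 233.8 kip.

φR_n ≈ 234 kip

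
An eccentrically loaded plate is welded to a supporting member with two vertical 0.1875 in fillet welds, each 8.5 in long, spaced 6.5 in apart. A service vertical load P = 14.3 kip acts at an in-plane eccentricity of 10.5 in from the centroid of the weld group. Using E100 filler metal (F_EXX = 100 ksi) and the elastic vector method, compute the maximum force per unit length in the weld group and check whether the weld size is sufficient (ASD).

Total weld length L_w = 17 in. Treat welds as unit-width lines.
Polar moment about centroid: J = 2[d³/12 + d(b/2)²] = 2[8.5³/12 + 8.5×3.25²] = 281.9 in³.
Direct shear f_v = P/L_w = 14.3 / 17 = 0.8412 kip/in (vertical).
Torsion M = P·e = 14.3 × 10.5 = 150.15 kip·in.
Critical point at (x, y) = (3.25, 4.25) from centroid. f_tx = M·y/J = 2.264 kip/in; f_ty = M·x/J = 1.731 kip/in.
Resultant f_max = √[f_tx² + (f_v + f_ty)²] = √[2.264² + (0.8412 + 1.731)²] = 3.426 kip/in.
Capacity per unit length: r_n/Ω = (1/2.0) × 0.6 × 100 × (0.707 × 0.1875) = 3.977 kip/in.
3.426 ≤ 3.977 → adequate.

f_max ≈ 3.43 kip/in; adequate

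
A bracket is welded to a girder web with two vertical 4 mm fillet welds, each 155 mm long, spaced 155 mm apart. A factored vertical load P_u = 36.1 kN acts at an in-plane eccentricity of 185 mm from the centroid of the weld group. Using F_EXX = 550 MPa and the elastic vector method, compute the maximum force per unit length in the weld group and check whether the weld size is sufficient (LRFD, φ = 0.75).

Total weld length L_w = 310 mm. Treat welds as unit-width lines.
Polar moment about centroid: J = 2[d³/12 + d(b/2)²] = 2[155³/12 + 155×77.5²] = 2483000 mm³.
Direct shear f_v = P/L_w = 36.1×10³ / 310 = 116.5 N/mm (vertical).
Torsion M = P·e = 36.1×10³ × 185 = 6678500 N·mm.
Critical point at (x, y) = (77.5, 77.5) from centroid. f_tx = M·y/J = 208.5 N/mm; f_ty = M·x/J = 208.5 N/mm.
Resultant f_max = √[f_tx² + (f_v + f_ty)²] = √[208.5² + (116.5 + 208.5)²] = 386.1 N/mm.
Capacity per unit length: φr_n = 0.75 × 0.6 × 550 × (0.707 × 4) = 699.9 N/mm.
386.1 ≤ 699.9 → adequate.

f_max ≈ 386 N/mm; adequate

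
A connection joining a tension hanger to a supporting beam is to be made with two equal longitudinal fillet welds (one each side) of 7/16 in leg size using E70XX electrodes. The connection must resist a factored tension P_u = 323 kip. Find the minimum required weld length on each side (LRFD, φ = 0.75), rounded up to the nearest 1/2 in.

E70XX → F_EXX = 70 ksi.
Throat t_e = 0.707 × 0.4375 = 0.3093 in.
φr_n = 0.75 × 0.6 × 70 × 0.3093 = 9.743 kip/in.
L_req = P_u / φr_n = 323 / 9.743 = 33.15 in total.
Per side: 33.15 / 2 = 16.58 in.
Round up → use L = 17 in on each side.

L = 17 in on each side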